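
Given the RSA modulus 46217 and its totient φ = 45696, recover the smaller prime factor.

φ(n) = (p−1)(q−1) = n − (p+q) + 1, so p + q = 46217 − 45696 + 1 = 522.
p and q are the roots of t² − 522t + 46217 = 0.
Discriminant: 522² − 4·46217 = 272484 − 184868 = 87616; √87616 = 296.
q = (522 − 296)/2 = 113, p = (522 + 296)/2 = 409.
Check: 113 · 409 = 46217.

113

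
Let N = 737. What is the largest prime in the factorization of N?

67

737 = 11 · 67
67 is prime.
So 737 = 11 · 67; the largest prime factor is 67.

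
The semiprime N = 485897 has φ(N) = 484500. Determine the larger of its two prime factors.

751

φ(n) = (p−1)(q−1) = n − (p+q) + 1, so p + q = 485897 − 484500 + 1 = 1398.
p and q are the roots of t² − 1398t + 485897 = 0.
Discriminant: 1398² − 4·485897 = 1954404 − 1943588 = 10816; √10816 = 104.
q = (1398 − 104)/2 = 647, p = (1398 + 104)/2 = 751.
Check: 647 · 751 = 485897.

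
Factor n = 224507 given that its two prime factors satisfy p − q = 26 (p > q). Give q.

461

Since p = q + 26, we have 224507 = q(q + 26), so q² + 26q − 224507 = 0.
Discriminant: 26² + 4·224507 = 676 + 898028 = 898704; √898704 = 948.
q = (−26 + 948)/2 = 461, and p = q + 26 = 487.
Check: 461 · 487 = 224507.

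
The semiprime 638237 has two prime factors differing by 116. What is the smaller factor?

743

Since p = q + 116, we have 638237 = q(q + 116), so q² + 116q − 638237 = 0.
Discriminant: 116² + 4·638237 = 13456 + 2552948 = 2566404; √2566404 = 1602.
q = (−116 + 1602)/2 = 743, and p = q + 116 = 859.
Check: 743 · 859 = 638237.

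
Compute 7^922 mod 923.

7^1 ≡ 7 (mod 923)
7^2 ≡ 7^2 = 49 ≡ 49 (mod 923)
7^4 ≡ 49^2 = 2401 ≡ 555 (mod 923)
7^8 ≡ 555^2 = 308025 ≡ 666 (mod 923)
7^16 ≡ 666^2 = 443556 ≡ 516 (mod 923)
7^32 ≡ 516^2 = 266256 ≡ 432 (mod 923)
7^64 ≡ 432^2 = 186624 ≡ 178 (mod 923)
7^128 ≡ 178^2 = 31684 ≡ 302 (mod 923)
7^256 ≡ 302^2 = 91204 ≡ 750 (mod 923)
7^512 ≡ 750^2 = 562500 ≡ 393 (mod 923)
922 = 512 + 256 + 128 + 16 + 8 + 2 in binary powers of 2.
So 7^922 ≡ 393 · 750 · 302 · 516 · 666 · 49 ≡ 4 (mod 923).
Since 4 ≠ 1, base 7 is a Fermat witness: 923 is composite.

4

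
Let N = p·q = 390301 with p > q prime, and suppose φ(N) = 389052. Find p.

φ(n) = (p−1)(q−1) = n − (p+q) + 1, so p + q = 390301 − 389052 + 1 = 1250.
p and q are the roots of t² − 1250t + 390301 = 0.
Discriminant: 1250² − 4·390301 = 1562500 − 1561204 = 1296; √1296 = 36.
q = (1250 − 36)/2 = 607, p = (1250 + 36)/2 = 643.
Check: 607 · 643 = 390301.

643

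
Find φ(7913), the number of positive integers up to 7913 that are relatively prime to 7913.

Factor: 7913 = 41 · 193.
φ(7913) = (41−1) · (193−1) = 40 · 192 = 7680.

7680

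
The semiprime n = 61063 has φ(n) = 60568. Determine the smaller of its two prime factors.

φ(n) = (p−1)(q−1) = n − (p+q) + 1, so p + q = 61063 − 60568 + 1 = 496.
p and q are the roots of t² − 496t + 61063 = 0.
Discriminant: 496² − 4·61063 = 246016 − 244252 = 1764; √1764 = 42.
q = (496 − 42)/2 = 227, p = (496 + 42)/2 = 269.
Check: 227 · 269 = 61063.

227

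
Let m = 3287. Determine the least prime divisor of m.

19

3287 is odd.
Digit sum 20, not divisible by 3.
Ends in 7: not divisible by 5.
7: 3287 = 7·469 + 4
11: 3287 = 11·298 + 9
13: 3287 = 13·252 + 11
17: 3287 = 17·193 + 6
19: 3287 = 19·173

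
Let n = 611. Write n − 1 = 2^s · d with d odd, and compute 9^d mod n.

611 − 1 = 610 = 2^1 · 305, so d = 305.
9^1 ≡ 9 (mod 611)
9^2 ≡ 9^2 = 81 ≡ 81 (mod 611)
9^4 ≡ 81^2 = 6561 ≡ 451 (mod 611)
9^8 ≡ 451^2 = 203401 ≡ 549 (mod 611)
9^16 ≡ 549^2 = 301401 ≡ 178 (mod 611)
9^32 ≡ 178^2 = 31684 ≡ 523 (mod 611)
9^64 ≡ 523^2 = 273529 ≡ 412 (mod 611)
9^128 ≡ 412^2 = 169744 ≡ 497 (mod 611)
9^256 ≡ 497^2 = 247009 ≡ 165 (mod 611)
305 = 256 + 32 + 16 + 1 in binary powers of 2.
So 9^305 ≡ 165 · 523 · 178 · 9 ≡ 341 (mod 611).
Squaring chain: 341; never reaches −1, so base 9 is a Miller–Rabin witness that 611 is composite.

341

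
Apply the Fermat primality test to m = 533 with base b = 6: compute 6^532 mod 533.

373

6^1 ≡ 6 (mod 533)
6^2 ≡ 6^2 = 36 ≡ 36 (mod 533)
6^4 ≡ 36^2 = 1296 ≡ 230 (mod 533)
6^8 ≡ 230^2 = 52900 ≡ 133 (mod 533)
6^16 ≡ 133^2 = 17689 ≡ 100 (mod 533)
6^32 ≡ 100^2 = 10000 ≡ 406 (mod 533)
6^64 ≡ 406^2 = 164836 ≡ 139 (mod 533)
6^128 ≡ 139^2 = 19321 ≡ 133 (mod 533)
6^256 ≡ 133^2 = 17689 ≡ 100 (mod 533)
6^512 ≡ 100^2 = 10000 ≡ 406 (mod 533)
532 = 512 + 16 + 4 in binary powers of 2.
So 6^532 ≡ 406 · 100 · 230 ≡ 373 (mod 533).
Since 373 ≠ 1, base 6 is a Fermat witness: 533 is composite.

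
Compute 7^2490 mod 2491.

7^1 ≡ 7 (mod 2491)
7^2 ≡ 7^2 = 49 ≡ 49 (mod 2491)
7^4 ≡ 49^2 = 2401 ≡ 2401 (mod 2491)
7^8 ≡ 2401^2 = 5764801 ≡ 627 (mod 2491)
7^16 ≡ 627^2 = 393129 ≡ 2042 (mod 2491)
7^32 ≡ 2042^2 = 4169764 ≡ 2321 (mod 2491)
7^64 ≡ 2321^2 = 5387041 ≡ 1499 (mod 2491)
7^128 ≡ 1499^2 = 2247001 ≡ 119 (mod 2491)
7^256 ≡ 119^2 = 14161 ≡ 1706 (mod 2491)
7^512 ≡ 1706^2 = 2910436 ≡ 948 (mod 2491)
7^1024 ≡ 948^2 = 898704 ≡ 1944 (mod 2491)
7^2048 ≡ 1944^2 = 3779136 ≡ 289 (mod 2491)
2490 = 2048 + 256 + 128 + 32 + 16 + 8 + 2 in binary powers of 2.
So 7^2490 ≡ 289 · 1706 · 119 · 2321 · 2042 · 627 · 49 ≡ 713 (mod 2491).
Since 713 ≠ 1, base 7 is a Fermat witness: 2491 is composite.

713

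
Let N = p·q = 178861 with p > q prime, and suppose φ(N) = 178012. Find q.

383

φ(n) = (p−1)(q−1) = n − (p+q) + 1, so p + q = 178861 − 178012 + 1 = 850.
p and q are the roots of t² − 850t + 178861 = 0.
Discriminant: 850² − 4·178861 = 722500 − 715444 = 7056; √7056 = 84.
q = (850 − 84)/2 = 383, p = (850 + 84)/2 = 467.
Check: 383 · 467 = 178861.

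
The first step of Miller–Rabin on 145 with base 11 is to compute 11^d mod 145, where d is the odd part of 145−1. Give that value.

145 − 1 = 144 = 2^4 · 9, so d = 9.
11^1 ≡ 11 (mod 145)
11^2 ≡ 11^2 = 121 ≡ 121 (mod 145)
11^4 ≡ 121^2 = 14641 ≡ 141 (mod 145)
11^8 ≡ 141^2 = 19881 ≡ 16 (mod 145)
9 = 8 + 1 in binary powers of 2.
So 11^9 ≡ 16 · 11 ≡ 31 (mod 145).
Squaring chain: 31 → 91 → 16 → 111; never reaches −1, so base 11 is a Miller–Rabin witness that 145 is composite.

31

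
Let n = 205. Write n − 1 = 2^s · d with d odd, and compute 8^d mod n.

197

205 − 1 = 204 = 2^2 · 51, so d = 51.
8^1 ≡ 8 (mod 205)
8^2 ≡ 8^2 = 64 ≡ 64 (mod 205)
8^4 ≡ 64^2 = 4096 ≡ 201 (mod 205)
8^8 ≡ 201^2 = 40401 ≡ 16 (mod 205)
8^16 ≡ 16^2 = 256 ≡ 51 (mod 205)
8^32 ≡ 51^2 = 2601 ≡ 141 (mod 205)
51 = 32 + 16 + 2 + 1 in binary powers of 2.
So 8^51 ≡ 141 · 51 · 64 · 8 ≡ 197 (mod 205).
Squaring chain: 197 → 64; never reaches −1, so base 8 is a Miller–Rabin witness that 205 is composite.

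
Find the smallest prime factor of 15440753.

15440753 is odd.
Digit sum 29, not divisible by 3.
Ends in 3: not divisible by 5.
7: 15440753 = 7·2205821 + 6
11: 15440753 = 11·1403704 + 9
13: 15440753 = 13·1187750 + 3
17: 15440753 = 17·908279 + 10
19: 15440753 = 19·812671 + 4
23: 15440753 = 23·671337 + 2
29: 15440753 = 29·532439 + 22
31: 15440753 = 31·498088 + 25
37: 15440753 = 37·417317 + 24
41: 15440753 = 41·376603 + 30
43: 15440753 = 43·359087 + 12
47: 15440753 = 47·328526 + 31
53: 15440753 = 53·291334 + 51
59: 15440753 = 59·261707 + 40
61: 15440753 = 61·253127 + 6
67: 15440753 = 67·230459

67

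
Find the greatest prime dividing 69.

23

69 = 3 · 23
23 is prime.
So 69 = 3 · 23; the largest prime factor is 23.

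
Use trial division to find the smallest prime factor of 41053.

61

41053 is odd.
Digit sum 13, not divisible by 3.
Ends in 3: not divisible by 5.
7: 41053 = 7·5864 + 5
11: 41053 = 11·3732 + 1
13: 41053 = 13·3157 + 12
17: 41053 = 17·2414 + 15
19: 41053 = 19·2160 + 13
23: 41053 = 23·1784 + 21
29: 41053 = 29·1415 + 18
31: 41053 = 31·1324 + 9
37: 41053 = 37·1109 + 20
41: 41053 = 41·1001 + 12
43: 41053 = 43·954 + 31
47: 41053 = 47·873 + 22
53: 41053 = 53·774 + 31
59: 41053 = 59·695 + 48
61: 41053 = 61·673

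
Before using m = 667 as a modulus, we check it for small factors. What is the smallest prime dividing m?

667 is odd.
Digit sum 19, not divisible by 3.
Ends in 7: not divisible by 5.
7: 667 = 7·95 + 2
11: 667 = 11·60 + 7
13: 667 = 13·51 + 4
17: 667 = 17·39 + 4
19: 667 = 19·35 + 2
23: 667 = 23·29

23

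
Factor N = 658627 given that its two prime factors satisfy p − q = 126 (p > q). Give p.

Since p = q + 126, we have 658627 = q(q + 126), so q² + 126q − 658627 = 0.
Discriminant: 126² + 4·658627 = 15876 + 2634508 = 2650384; √2650384 = 1628.
q = (−126 + 1628)/2 = 751, and p = q + 126 = 877.
Check: 751 · 877 = 658627.

877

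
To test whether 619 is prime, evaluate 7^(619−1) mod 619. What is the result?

1

7^1 ≡ 7 (mod 619)
7^2 ≡ 7^2 = 49 ≡ 49 (mod 619)
7^4 ≡ 49^2 = 2401 ≡ 544 (mod 619)
7^8 ≡ 544^2 = 295936 ≡ 54 (mod 619)
7^16 ≡ 54^2 = 2916 ≡ 440 (mod 619)
7^32 ≡ 440^2 = 193600 ≡ 472 (mod 619)
7^64 ≡ 472^2 = 222784 ≡ 563 (mod 619)
7^128 ≡ 563^2 = 316969 ≡ 41 (mod 619)
7^256 ≡ 41^2 = 1681 ≡ 443 (mod 619)
7^512 ≡ 443^2 = 196249 ≡ 26 (mod 619)
618 = 512 + 64 + 32 + 8 + 2 in binary powers of 2.
So 7^618 ≡ 26 · 563 · 472 · 54 · 49 ≡ 1 (mod 619).
Since the result is 1, base 7 gives no evidence that 619 is composite.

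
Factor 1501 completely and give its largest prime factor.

1501 = 19 · 79
79 is prime.
So 1501 = 19 · 79; the largest prime factor is 79.

79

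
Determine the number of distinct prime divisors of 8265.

4

8265 = 3 · 2755
2755 = 5 · 551
551 = 19 · 29
8265 = 3 · 5 · 19 · 29, which has 4 distinct prime factors.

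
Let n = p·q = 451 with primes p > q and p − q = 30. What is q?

11

Since p = q + 30, we have 451 = q(q + 30), so q² + 30q − 451 = 0.
Discriminant: 30² + 4·451 = 900 + 1804 = 2704; √2704 = 52.
q = (−30 + 52)/2 = 11, and p = q + 30 = 41.
Check: 11 · 41 = 451.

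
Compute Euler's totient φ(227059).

Factor: 227059 = 7 · 163 · 199.
φ(227059) = (7−1) · (163−1) · (199−1) = 6 · 162 · 198 = 192456.

192456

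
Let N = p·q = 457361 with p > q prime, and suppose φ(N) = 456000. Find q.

φ(n) = (p−1)(q−1) = n − (p+q) + 1, so p + q = 457361 − 456000 + 1 = 1362.
p and q are the roots of t² − 1362t + 457361 = 0.
Discriminant: 1362² − 4·457361 = 1855044 − 1829444 = 25600; √25600 = 160.
q = (1362 − 160)/2 = 601, p = (1362 + 160)/2 = 761.
Check: 601 · 761 = 457361.

601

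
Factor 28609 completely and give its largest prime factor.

28609 = 7 · 4087
4087 = 61 · 67
67 is prime.
So 28609 = 7 · 61 · 67; the largest prime factor is 67.

67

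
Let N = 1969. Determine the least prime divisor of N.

11

1969 is odd.
Digit sum 25, not divisible by 3.
Ends in 9: not divisible by 5.
7: 1969 = 7·281 + 2
11: 1969 = 11·179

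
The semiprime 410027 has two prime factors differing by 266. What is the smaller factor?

521

Since p = q + 266, we have 410027 = q(q + 266), so q² + 266q − 410027 = 0.
Discriminant: 266² + 4·410027 = 70756 + 1640108 = 1710864; √1710864 = 1308.
q = (−266 + 1308)/2 = 521, and p = q + 266 = 787.
Check: 521 · 787 = 410027.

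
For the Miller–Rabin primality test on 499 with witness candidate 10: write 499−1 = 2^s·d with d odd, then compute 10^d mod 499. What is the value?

499 − 1 = 498 = 2^1 · 249, so d = 249.
10^1 ≡ 10 (mod 499)
10^2 ≡ 10^2 = 100 ≡ 100 (mod 499)
10^4 ≡ 100^2 = 10000 ≡ 20 (mod 499)
10^8 ≡ 20^2 = 400 ≡ 400 (mod 499)
10^16 ≡ 400^2 = 160000 ≡ 320 (mod 499)
10^32 ≡ 320^2 = 102400 ≡ 105 (mod 499)
10^64 ≡ 105^2 = 11025 ≡ 47 (mod 499)
10^128 ≡ 47^2 = 2209 ≡ 213 (mod 499)
249 = 128 + 64 + 32 + 16 + 8 + 1 in binary powers of 2.
So 10^249 ≡ 213 · 47 · 105 · 320 · 400 · 10 ≡ 498 (mod 499).
Since 10^d ≡ 498 (mod 499), base 10 does not prove 499 composite.

498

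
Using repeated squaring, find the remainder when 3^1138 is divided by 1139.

3^1 ≡ 3 (mod 1139)
3^2 ≡ 3^2 = 9 ≡ 9 (mod 1139)
3^4 ≡ 9^2 = 81 ≡ 81 (mod 1139)
3^8 ≡ 81^2 = 6561 ≡ 866 (mod 1139)
3^16 ≡ 866^2 = 749956 ≡ 494 (mod 1139)
3^32 ≡ 494^2 = 244036 ≡ 290 (mod 1139)
3^64 ≡ 290^2 = 84100 ≡ 953 (mod 1139)
3^128 ≡ 953^2 = 908209 ≡ 426 (mod 1139)
3^256 ≡ 426^2 = 181476 ≡ 375 (mod 1139)
3^512 ≡ 375^2 = 140625 ≡ 528 (mod 1139)
3^1024 ≡ 528^2 = 278784 ≡ 868 (mod 1139)
1138 = 1024 + 64 + 32 + 16 + 2 in binary powers of 2.
So 3^1138 ≡ 868 · 953 · 290 · 494 · 9 ≡ 1097 (mod 1139).
Since 1097 ≠ 1, base 3 is a Fermat witness: 1139 is composite.

1097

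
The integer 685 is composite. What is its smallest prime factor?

685 is odd.
Digit sum 19, not divisible by 3.
Ends in 5: divisible by 5.

5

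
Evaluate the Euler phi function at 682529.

657360

Factor: 682529 = 61 · 67 · 167.
φ(682529) = (61−1) · (67−1) · (167−1) = 60 · 66 · 166 = 657360.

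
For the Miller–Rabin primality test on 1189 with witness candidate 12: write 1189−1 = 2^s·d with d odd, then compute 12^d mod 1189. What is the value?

157

1189 − 1 = 1188 = 2^2 · 297, so d = 297.
12^1 ≡ 12 (mod 1189)
12^2 ≡ 12^2 = 144 ≡ 144 (mod 1189)
12^4 ≡ 144^2 = 20736 ≡ 523 (mod 1189)
12^8 ≡ 523^2 = 273529 ≡ 59 (mod 1189)
12^16 ≡ 59^2 = 3481 ≡ 1103 (mod 1189)
12^32 ≡ 1103^2 = 1216609 ≡ 262 (mod 1189)
12^64 ≡ 262^2 = 68644 ≡ 871 (mod 1189)
12^128 ≡ 871^2 = 758641 ≡ 59 (mod 1189)
12^256 ≡ 59^2 = 3481 ≡ 1103 (mod 1189)
297 = 256 + 32 + 8 + 1 in binary powers of 2.
So 12^297 ≡ 1103 · 262 · 59 · 12 ≡ 157 (mod 1189).
Squaring chain: 157 → 869; never reaches −1, so base 12 is a Miller–Rabin witness that 1189 is composite.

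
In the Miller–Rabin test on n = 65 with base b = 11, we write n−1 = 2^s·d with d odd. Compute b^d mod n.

11

65 − 1 = 64 = 2^6 · 1, so d = 1.
11^1 ≡ 11 (mod 65)
1 = 1 in binary powers of 2.
So 11^1 ≡ 11 ≡ 11 (mod 65).
Squaring chain: 11 → 56 → 16 → 61 → 16 → 61; never reaches −1, so base 11 is a Miller–Rabin witness that 65 is composite.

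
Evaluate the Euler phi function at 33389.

Factor: 33389 = 173 · 193.
φ(33389) = (173−1) · (193−1) = 172 · 192 = 33024.

33024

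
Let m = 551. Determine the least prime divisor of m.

551 is odd.
Digit sum 11, not divisible by 3.
Ends in 1: not divisible by 5.
7: 551 = 7·78 + 5
11: 551 = 11·50 + 1
13: 551 = 13·42 + 5
17: 551 = 17·32 + 7
19: 551 = 19·29

19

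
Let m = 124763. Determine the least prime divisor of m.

17

124763 is odd.
Digit sum 23, not divisible by 3.
Ends in 3: not divisible by 5.
7: 124763 = 7·17823 + 2
11: 124763 = 11·11342 + 1
13: 124763 = 13·9597 + 2
17: 124763 = 17·7339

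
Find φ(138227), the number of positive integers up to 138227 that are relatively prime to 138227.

Factor: 138227 = 17 · 47 · 173.
φ(138227) = (17−1) · (47−1) · (173−1) = 16 · 46 · 172 = 126592.

126592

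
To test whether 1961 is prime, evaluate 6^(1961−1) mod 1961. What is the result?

1444

6^1 ≡ 6 (mod 1961)
6^2 ≡ 6^2 = 36 ≡ 36 (mod 1961)
6^4 ≡ 36^2 = 1296 ≡ 1296 (mod 1961)
6^8 ≡ 1296^2 = 1679616 ≡ 1000 (mod 1961)
6^16 ≡ 1000^2 = 1000000 ≡ 1851 (mod 1961)
6^32 ≡ 1851^2 = 3426201 ≡ 334 (mod 1961)
6^64 ≡ 334^2 = 111556 ≡ 1740 (mod 1961)
6^128 ≡ 1740^2 = 3027600 ≡ 1777 (mod 1961)
6^256 ≡ 1777^2 = 3157729 ≡ 519 (mod 1961)
6^512 ≡ 519^2 = 269361 ≡ 704 (mod 1961)
6^1024 ≡ 704^2 = 495616 ≡ 1444 (mod 1961)
1960 = 1024 + 512 + 256 + 128 + 32 + 8 in binary powers of 2.
So 6^1960 ≡ 1444 · 704 · 519 · 1777 · 334 · 1000 ≡ 1444 (mod 1961).
Since 1444 ≠ 1, base 6 is a Fermat witness: 1961 is composite.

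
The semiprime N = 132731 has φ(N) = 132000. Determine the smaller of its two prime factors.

φ(n) = (p−1)(q−1) = n − (p+q) + 1, so p + q = 132731 − 132000 + 1 = 732.
p and q are the roots of t² − 732t + 132731 = 0.
Discriminant: 732² − 4·132731 = 535824 − 530924 = 4900; √4900 = 70.
q = (732 − 70)/2 = 331, p = (732 + 70)/2 = 401.
Check: 331 · 401 = 132731.

331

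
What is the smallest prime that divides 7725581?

7725581 is odd.
Digit sum 35, not divisible by 3.
Ends in 1: not divisible by 5.
7: 7725581 = 7·1103654 + 3
11: 7725581 = 11·702325 + 6
13: 7725581 = 13·594275 + 6
17: 7725581 = 17·454445 + 16
19: 7725581 = 19·406609 + 10
23: 7725581 = 23·335894 + 19
29: 7725581 = 29·266399 + 10
31: 7725581 = 31·249212 + 9
37: 7725581 = 37·208799 + 18
41: 7725581 = 41·188428 + 33
43: 7725581 = 43·179664 + 29
47: 7725581 = 47·164374 + 3
53: 7725581 = 53·145765 + 36
59: 7725581 = 59·130942 + 3
61: 7725581 = 61·126648 + 53
67: 7725581 = 67·115307 + 12
71: 7725581 = 71·108811

71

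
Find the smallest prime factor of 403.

403 is odd.
Digit sum 7, not divisible by 3.
Ends in 3: not divisible by 5.
7: 403 = 7·57 + 4
11: 403 = 11·36 + 7
13: 403 = 13·31

13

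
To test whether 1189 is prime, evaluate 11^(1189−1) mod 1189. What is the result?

11^1 ≡ 11 (mod 1189)
11^2 ≡ 11^2 = 121 ≡ 121 (mod 1189)
11^4 ≡ 121^2 = 14641 ≡ 373 (mod 1189)
11^8 ≡ 373^2 = 139129 ≡ 16 (mod 1189)
11^16 ≡ 16^2 = 256 ≡ 256 (mod 1189)
11^32 ≡ 256^2 = 65536 ≡ 141 (mod 1189)
11^64 ≡ 141^2 = 19881 ≡ 857 (mod 1189)
11^128 ≡ 857^2 = 734449 ≡ 836 (mod 1189)
11^256 ≡ 836^2 = 698896 ≡ 953 (mod 1189)
11^512 ≡ 953^2 = 908209 ≡ 1002 (mod 1189)
11^1024 ≡ 1002^2 = 1004004 ≡ 488 (mod 1189)
1188 = 1024 + 128 + 32 + 4 in binary powers of 2.
So 11^1188 ≡ 488 · 836 · 141 · 373 ≡ 1009 (mod 1189).
Since 1009 ≠ 1, base 11 is a Fermat witness: 1189 is composite.

1009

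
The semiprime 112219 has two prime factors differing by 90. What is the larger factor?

383

Since p = q + 90, we have 112219 = q(q + 90), so q² + 90q − 112219 = 0.
Discriminant: 90² + 4·112219 = 8100 + 448876 = 456976; √456976 = 676.
q = (−90 + 676)/2 = 293, and p = q + 90 = 383.
Check: 293 · 383 = 112219.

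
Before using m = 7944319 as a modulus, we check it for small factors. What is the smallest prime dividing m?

7944319 is odd.
Digit sum 37, not divisible by 3.
Ends in 9: not divisible by 5.
7: 7944319 = 7·1134902 + 5
11: 7944319 = 11·722210 + 9
13: 7944319 = 13·611101 + 6
17: 7944319 = 17·467312 + 15
19: 7944319 = 19·418122 + 1
23: 7944319 = 23·345405 + 4
29: 7944319 = 29·273942 + 1
31: 7944319 = 31·256268 + 11
37: 7944319 = 37·214711 + 12
41: 7944319 = 41·193763 + 36
43: 7944319 = 43·184751 + 26
47: 7944319 = 47·169028 + 3
53: 7944319 = 53·149892 + 43
59: 7944319 = 59·134649 + 28
61: 7944319 = 61·130234 + 45
67: 7944319 = 67·118571 + 62
71: 7944319 = 71·111891 + 58
73: 7944319 = 73·108826 + 21
79: 7944319 = 79·100561

79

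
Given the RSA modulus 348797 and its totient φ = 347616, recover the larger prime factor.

φ(n) = (p−1)(q−1) = n − (p+q) + 1, so p + q = 348797 − 347616 + 1 = 1182.
p and q are the roots of t² − 1182t + 348797 = 0.
Discriminant: 1182² − 4·348797 = 1397124 − 1395188 = 1936; √1936 = 44.
q = (1182 − 44)/2 = 569, p = (1182 + 44)/2 = 613.
Check: 569 · 613 = 348797.

613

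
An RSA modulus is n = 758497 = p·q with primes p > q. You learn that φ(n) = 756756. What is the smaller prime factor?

859

φ(n) = (p−1)(q−1) = n − (p+q) + 1, so p + q = 758497 − 756756 + 1 = 1742.
p and q are the roots of t² − 1742t + 758497 = 0.
Discriminant: 1742² − 4·758497 = 3034564 − 3033988 = 576; √576 = 24.
q = (1742 − 24)/2 = 859, p = (1742 + 24)/2 = 883.
Check: 859 · 883 = 758497.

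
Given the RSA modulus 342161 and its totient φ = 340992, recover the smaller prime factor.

φ(n) = (p−1)(q−1) = n − (p+q) + 1, so p + q = 342161 − 340992 + 1 = 1170.
p and q are the roots of t² − 1170t + 342161 = 0.
Discriminant: 1170² − 4·342161 = 1368900 − 1368644 = 256; √256 = 16.
q = (1170 − 16)/2 = 577, p = (1170 + 16)/2 = 593.
Check: 577 · 593 = 342161.

577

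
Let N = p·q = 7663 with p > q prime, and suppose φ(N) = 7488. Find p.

97

φ(n) = (p−1)(q−1) = n − (p+q) + 1, so p + q = 7663 − 7488 + 1 = 176.
p and q are the roots of t² − 176t + 7663 = 0.
Discriminant: 176² − 4·7663 = 30976 − 30652 = 324; √324 = 18.
q = (176 − 18)/2 = 79, p = (176 + 18)/2 = 97.
Check: 79 · 97 = 7663.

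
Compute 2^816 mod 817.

2^1 ≡ 2 (mod 817)
2^2 ≡ 2^2 = 4 ≡ 4 (mod 817)
2^4 ≡ 4^2 = 16 ≡ 16 (mod 817)
2^8 ≡ 16^2 = 256 ≡ 256 (mod 817)
2^16 ≡ 256^2 = 65536 ≡ 176 (mod 817)
2^32 ≡ 176^2 = 30976 ≡ 747 (mod 817)
2^64 ≡ 747^2 = 558009 ≡ 815 (mod 817)
2^128 ≡ 815^2 = 664225 ≡ 4 (mod 817)
2^256 ≡ 4^2 = 16 ≡ 16 (mod 817)
2^512 ≡ 16^2 = 256 ≡ 256 (mod 817)
816 = 512 + 256 + 32 + 16 in binary powers of 2.
So 2^816 ≡ 256 · 16 · 747 · 176 ≡ 102 (mod 817).
Since 102 ≠ 1, base 2 is a Fermat witness: 817 is composite.

102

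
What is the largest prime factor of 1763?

1763 = 41 · 43
43 is prime.
So 1763 = 41 · 43; the largest prime factor is 43.

43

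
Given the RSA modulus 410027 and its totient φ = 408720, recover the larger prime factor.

φ(n) = (p−1)(q−1) = n − (p+q) + 1, so p + q = 410027 − 408720 + 1 = 1308.
p and q are the roots of t² − 1308t + 410027 = 0.
Discriminant: 1308² − 4·410027 = 1710864 − 1640108 = 70756; √70756 = 266.
q = (1308 − 266)/2 = 521, p = (1308 + 266)/2 = 787.
Check: 521 · 787 = 410027.

787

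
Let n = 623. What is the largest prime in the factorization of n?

623 = 7 · 89
89 is prime.
So 623 = 7 · 89; the largest prime factor is 89.

89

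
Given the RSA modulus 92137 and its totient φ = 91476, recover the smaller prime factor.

φ(n) = (p−1)(q−1) = n − (p+q) + 1, so p + q = 92137 − 91476 + 1 = 662.
p and q are the roots of t² − 662t + 92137 = 0.
Discriminant: 662² − 4·92137 = 438244 − 368548 = 69696; √69696 = 264.
q = (662 − 264)/2 = 199, p = (662 + 264)/2 = 463.
Check: 199 · 463 = 92137.

199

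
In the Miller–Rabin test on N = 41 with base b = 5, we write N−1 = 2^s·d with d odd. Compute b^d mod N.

41 − 1 = 40 = 2^3 · 5, so d = 5.
5^1 ≡ 5 (mod 41)
5^2 ≡ 5^2 = 25 ≡ 25 (mod 41)
5^4 ≡ 25^2 = 625 ≡ 10 (mod 41)
5 = 4 + 1 in binary powers of 2.
So 5^5 ≡ 10 · 5 ≡ 9 (mod 41).
Squaring chain: 9 → 40 → 1; reaches −1, so base 5 does not prove 41 composite.

9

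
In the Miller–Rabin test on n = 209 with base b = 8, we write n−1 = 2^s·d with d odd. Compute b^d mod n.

160

209 − 1 = 208 = 2^4 · 13, so d = 13.
8^1 ≡ 8 (mod 209)
8^2 ≡ 8^2 = 64 ≡ 64 (mod 209)
8^4 ≡ 64^2 = 4096 ≡ 125 (mod 209)
8^8 ≡ 125^2 = 15625 ≡ 159 (mod 209)
13 = 8 + 4 + 1 in binary powers of 2.
So 8^13 ≡ 159 · 125 · 8 ≡ 160 (mod 209).
Squaring chain: 160 → 102 → 163 → 26; never reaches −1, so base 8 is a Miller–Rabin witness that 209 is composite.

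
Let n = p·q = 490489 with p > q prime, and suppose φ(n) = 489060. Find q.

φ(n) = (p−1)(q−1) = n − (p+q) + 1, so p + q = 490489 − 489060 + 1 = 1430.
p and q are the roots of t² − 1430t + 490489 = 0.
Discriminant: 1430² − 4·490489 = 2044900 − 1961956 = 82944; √82944 = 288.
q = (1430 − 288)/2 = 571, p = (1430 + 288)/2 = 859.
Check: 571 · 859 = 490489.

571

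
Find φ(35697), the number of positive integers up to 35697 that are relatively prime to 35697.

23328

Factor: 35697 = 3 · 73 · 163.
φ(35697) = (3−1) · (73−1) · (163−1) = 2 · 72 · 162 = 23328.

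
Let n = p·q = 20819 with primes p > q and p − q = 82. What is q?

109

Since p = q + 82, we have 20819 = q(q + 82), so q² + 82q − 20819 = 0.
Discriminant: 82² + 4·20819 = 6724 + 83276 = 90000; √90000 = 300.
q = (−82 + 300)/2 = 109, and p = q + 82 = 191.
Check: 109 · 191 = 20819.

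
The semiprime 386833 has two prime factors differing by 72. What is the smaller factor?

Since p = q + 72, we have 386833 = q(q + 72), so q² + 72q − 386833 = 0.
Discriminant: 72² + 4·386833 = 5184 + 1547332 = 1552516; √1552516 = 1246.
q = (−72 + 1246)/2 = 587, and p = q + 72 = 659.
Check: 587 · 659 = 386833.

587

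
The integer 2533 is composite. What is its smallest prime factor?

17

2533 is odd.
Digit sum 13, not divisible by 3.
Ends in 3: not divisible by 5.
7: 2533 = 7·361 + 6
11: 2533 = 11·230 + 3
13: 2533 = 13·194 + 11
17: 2533 = 17·149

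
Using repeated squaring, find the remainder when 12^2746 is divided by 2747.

2137

12^1 ≡ 12 (mod 2747)
12^2 ≡ 12^2 = 144 ≡ 144 (mod 2747)
12^4 ≡ 144^2 = 20736 ≡ 1507 (mod 2747)
12^8 ≡ 1507^2 = 2271049 ≡ 2027 (mod 2747)
12^16 ≡ 2027^2 = 4108729 ≡ 1964 (mod 2747)
12^32 ≡ 1964^2 = 3857296 ≡ 508 (mod 2747)
12^64 ≡ 508^2 = 258064 ≡ 2593 (mod 2747)
12^128 ≡ 2593^2 = 6723649 ≡ 1740 (mod 2747)
12^256 ≡ 1740^2 = 3027600 ≡ 406 (mod 2747)
12^512 ≡ 406^2 = 164836 ≡ 16 (mod 2747)
12^1024 ≡ 16^2 = 256 ≡ 256 (mod 2747)
12^2048 ≡ 256^2 = 65536 ≡ 2355 (mod 2747)
2746 = 2048 + 512 + 128 + 32 + 16 + 8 + 2 in binary powers of 2.
So 12^2746 ≡ 2355 · 16 · 1740 · 508 · 1964 · 2027 · 144 ≡ 2137 (mod 2747).
Since 2137 ≠ 1, base 12 is a Fermat witness: 2747 is composite.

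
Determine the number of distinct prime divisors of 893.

893 = 19 · 47
893 = 19 · 47, which has 2 distinct prime factors.

2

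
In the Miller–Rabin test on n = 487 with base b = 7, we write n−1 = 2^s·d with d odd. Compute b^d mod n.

487 − 1 = 486 = 2^1 · 243, so d = 243.
7^1 ≡ 7 (mod 487)
7^2 ≡ 7^2 = 49 ≡ 49 (mod 487)
7^4 ≡ 49^2 = 2401 ≡ 453 (mod 487)
7^8 ≡ 453^2 = 205209 ≡ 182 (mod 487)
7^16 ≡ 182^2 = 33124 ≡ 8 (mod 487)
7^32 ≡ 8^2 = 64 ≡ 64 (mod 487)
7^64 ≡ 64^2 = 4096 ≡ 200 (mod 487)
7^128 ≡ 200^2 = 40000 ≡ 66 (mod 487)
243 = 128 + 64 + 32 + 16 + 2 + 1 in binary powers of 2.
So 7^243 ≡ 66 · 200 · 64 · 8 · 49 · 7 ≡ 486 (mod 487).
Since 7^d ≡ 486 (mod 487), base 7 does not prove 487 composite.

486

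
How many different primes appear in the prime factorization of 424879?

424879 = 7^2 · 8671
8671 = 13 · 667
667 = 23 · 29
424879 = 7^2 · 13 · 23 · 29, which has 4 distinct prime factors.

4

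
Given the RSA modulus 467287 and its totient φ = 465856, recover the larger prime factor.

φ(n) = (p−1)(q−1) = n − (p+q) + 1, so p + q = 467287 − 465856 + 1 = 1432.
p and q are the roots of t² − 1432t + 467287 = 0.
Discriminant: 1432² − 4·467287 = 2050624 − 1869148 = 181476; √181476 = 426.
q = (1432 − 426)/2 = 503, p = (1432 + 426)/2 = 929.
Check: 503 · 929 = 467287.

929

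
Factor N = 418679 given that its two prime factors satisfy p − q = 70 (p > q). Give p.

683

Since p = q + 70, we have 418679 = q(q + 70), so q² + 70q − 418679 = 0.
Discriminant: 70² + 4·418679 = 4900 + 1674716 = 1679616; √1679616 = 1296.
q = (−70 + 1296)/2 = 613, and p = q + 70 = 683.
Check: 613 · 683 = 418679.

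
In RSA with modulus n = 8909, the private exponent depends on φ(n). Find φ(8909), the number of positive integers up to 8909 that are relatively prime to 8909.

8700

Factor: 8909 = 59 · 151.
φ(8909) = (59−1) · (151−1) = 58 · 150 = 8700.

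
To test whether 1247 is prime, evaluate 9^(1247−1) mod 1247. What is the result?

552

9^1 ≡ 9 (mod 1247)
9^2 ≡ 9^2 = 81 ≡ 81 (mod 1247)
9^4 ≡ 81^2 = 6561 ≡ 326 (mod 1247)
9^8 ≡ 326^2 = 106276 ≡ 281 (mod 1247)
9^16 ≡ 281^2 = 78961 ≡ 400 (mod 1247)
9^32 ≡ 400^2 = 160000 ≡ 384 (mod 1247)
9^64 ≡ 384^2 = 147456 ≡ 310 (mod 1247)
9^128 ≡ 310^2 = 96100 ≡ 81 (mod 1247)
9^256 ≡ 81^2 = 6561 ≡ 326 (mod 1247)
9^512 ≡ 326^2 = 106276 ≡ 281 (mod 1247)
9^1024 ≡ 281^2 = 78961 ≡ 400 (mod 1247)
1246 = 1024 + 128 + 64 + 16 + 8 + 4 + 2 in binary powers of 2.
So 9^1246 ≡ 400 · 81 · 310 · 400 · 281 · 326 · 81 ≡ 552 (mod 1247).
Since 552 ≠ 1, base 9 is a Fermat witness: 1247 is composite.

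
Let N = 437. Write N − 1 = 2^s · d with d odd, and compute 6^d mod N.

234

437 − 1 = 436 = 2^2 · 109, so d = 109.
6^1 ≡ 6 (mod 437)
6^2 ≡ 6^2 = 36 ≡ 36 (mod 437)
6^4 ≡ 36^2 = 1296 ≡ 422 (mod 437)
6^8 ≡ 422^2 = 178084 ≡ 225 (mod 437)
6^16 ≡ 225^2 = 50625 ≡ 370 (mod 437)
6^32 ≡ 370^2 = 136900 ≡ 119 (mod 437)
6^64 ≡ 119^2 = 14161 ≡ 177 (mod 437)
109 = 64 + 32 + 8 + 4 + 1 in binary powers of 2.
So 6^109 ≡ 177 · 119 · 225 · 422 · 6 ≡ 234 (mod 437).
Squaring chain: 234 → 131; never reaches −1, so base 6 is a Miller–Rabin witness that 437 is composite.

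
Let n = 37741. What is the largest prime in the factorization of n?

37741 = 11 · 3431
3431 = 47 · 73
73 is prime.
So 37741 = 11 · 47 · 73; the largest prime factor is 73.

73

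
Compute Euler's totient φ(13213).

12960

Factor: 13213 = 73 · 181.
φ(13213) = (73−1) · (181−1) = 72 · 180 = 12960.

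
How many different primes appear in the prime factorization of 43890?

43890 = 2 · 21945
21945 = 3 · 7315
7315 = 5 · 1463
1463 = 7 · 209
209 = 11 · 19
43890 = 2 · 3 · 5 · 7 · 11 · 19, which has 6 distinct prime factors.

6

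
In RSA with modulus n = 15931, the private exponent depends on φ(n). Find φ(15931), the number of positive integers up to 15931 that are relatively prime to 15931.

Factor: 15931 = 89 · 179.
φ(15931) = (89−1) · (179−1) = 88 · 178 = 15664.

15664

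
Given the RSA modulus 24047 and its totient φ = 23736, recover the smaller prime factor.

139

φ(n) = (p−1)(q−1) = n − (p+q) + 1, so p + q = 24047 − 23736 + 1 = 312.
p and q are the roots of t² − 312t + 24047 = 0.
Discriminant: 312² − 4·24047 = 97344 − 96188 = 1156; √1156 = 34.
q = (312 − 34)/2 = 139, p = (312 + 34)/2 = 173.
Check: 139 · 173 = 24047.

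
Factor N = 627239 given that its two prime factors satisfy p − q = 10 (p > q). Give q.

Since p = q + 10, we have 627239 = q(q + 10), so q² + 10q − 627239 = 0.
Discriminant: 10² + 4·627239 = 100 + 2508956 = 2509056; √2509056 = 1584.
q = (−10 + 1584)/2 = 787, and p = q + 10 = 797.
Check: 787 · 797 = 627239.

787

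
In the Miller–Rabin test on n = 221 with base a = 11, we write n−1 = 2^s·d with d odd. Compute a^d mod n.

221 − 1 = 220 = 2^2 · 55, so d = 55.
11^1 ≡ 11 (mod 221)
11^2 ≡ 11^2 = 121 ≡ 121 (mod 221)
11^4 ≡ 121^2 = 14641 ≡ 55 (mod 221)
11^8 ≡ 55^2 = 3025 ≡ 152 (mod 221)
11^16 ≡ 152^2 = 23104 ≡ 120 (mod 221)
11^32 ≡ 120^2 = 14400 ≡ 35 (mod 221)
55 = 32 + 16 + 4 + 2 + 1 in binary powers of 2.
So 11^55 ≡ 35 · 120 · 55 · 121 · 11 ≡ 54 (mod 221).
Squaring chain: 54 → 43; never reaches −1, so base 11 is a Miller–Rabin witness that 221 is composite.

54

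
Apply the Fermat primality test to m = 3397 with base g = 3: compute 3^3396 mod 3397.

2343

3^1 ≡ 3 (mod 3397)
3^2 ≡ 3^2 = 9 ≡ 9 (mod 3397)
3^4 ≡ 9^2 = 81 ≡ 81 (mod 3397)
3^8 ≡ 81^2 = 6561 ≡ 3164 (mod 3397)
3^16 ≡ 3164^2 = 10010896 ≡ 3334 (mod 3397)
3^32 ≡ 3334^2 = 11115556 ≡ 572 (mod 3397)
3^64 ≡ 572^2 = 327184 ≡ 1072 (mod 3397)
3^128 ≡ 1072^2 = 1149184 ≡ 998 (mod 3397)
3^256 ≡ 998^2 = 996004 ≡ 683 (mod 3397)
3^512 ≡ 683^2 = 466489 ≡ 1100 (mod 3397)
3^1024 ≡ 1100^2 = 1210000 ≡ 668 (mod 3397)
3^2048 ≡ 668^2 = 446224 ≡ 1217 (mod 3397)
3396 = 2048 + 1024 + 256 + 64 + 4 in binary powers of 2.
So 3^3396 ≡ 1217 · 668 · 683 · 1072 · 81 ≡ 2343 (mod 3397).
Since 2343 ≠ 1, base 3 is a Fermat witness: 3397 is composite.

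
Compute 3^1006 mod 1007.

3^1 ≡ 3 (mod 1007)
3^2 ≡ 3^2 = 9 ≡ 9 (mod 1007)
3^4 ≡ 9^2 = 81 ≡ 81 (mod 1007)
3^8 ≡ 81^2 = 6561 ≡ 519 (mod 1007)
3^16 ≡ 519^2 = 269361 ≡ 492 (mod 1007)
3^32 ≡ 492^2 = 242064 ≡ 384 (mod 1007)
3^64 ≡ 384^2 = 147456 ≡ 434 (mod 1007)
3^128 ≡ 434^2 = 188356 ≡ 47 (mod 1007)
3^256 ≡ 47^2 = 2209 ≡ 195 (mod 1007)
3^512 ≡ 195^2 = 38025 ≡ 766 (mod 1007)
1006 = 512 + 256 + 128 + 64 + 32 + 8 + 4 + 2 in binary powers of 2.
So 3^1006 ≡ 766 · 195 · 47 · 434 · 384 · 519 · 81 · 9 ≡ 188 (mod 1007).
Since 188 ≠ 1, base 3 is a Fermat witness: 1007 is composite.

188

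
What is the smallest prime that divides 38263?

83

38263 is odd.
Digit sum 22, not divisible by 3.
Ends in 3: not divisible by 5.
7: 38263 = 7·5466 + 1
11: 38263 = 11·3478 + 5
13: 38263 = 13·2943 + 4
17: 38263 = 17·2250 + 13
19: 38263 = 19·2013 + 16
23: 38263 = 23·1663 + 14
29: 38263 = 29·1319 + 12
31: 38263 = 31·1234 + 9
37: 38263 = 37·1034 + 5
41: 38263 = 41·933 + 10
43: 38263 = 43·889 + 36
47: 38263 = 47·814 + 5
53: 38263 = 53·721 + 50
59: 38263 = 59·648 + 31
61: 38263 = 61·627 + 16
67: 38263 = 67·571 + 6
71: 38263 = 71·538 + 65
73: 38263 = 73·524 + 11
79: 38263 = 79·484 + 27
83: 38263 = 83·461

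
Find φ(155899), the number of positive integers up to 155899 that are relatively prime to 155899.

Factor: 155899 = 31 · 47 · 107.
φ(155899) = (31−1) · (47−1) · (107−1) = 30 · 46 · 106 = 146280.

146280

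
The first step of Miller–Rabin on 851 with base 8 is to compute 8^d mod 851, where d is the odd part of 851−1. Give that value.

851 − 1 = 850 = 2^1 · 425, so d = 425.
8^1 ≡ 8 (mod 851)
8^2 ≡ 8^2 = 64 ≡ 64 (mod 851)
8^4 ≡ 64^2 = 4096 ≡ 692 (mod 851)
8^8 ≡ 692^2 = 478864 ≡ 602 (mod 851)
8^16 ≡ 602^2 = 362404 ≡ 729 (mod 851)
8^32 ≡ 729^2 = 531441 ≡ 417 (mod 851)
8^64 ≡ 417^2 = 173889 ≡ 285 (mod 851)
8^128 ≡ 285^2 = 81225 ≡ 380 (mod 851)
8^256 ≡ 380^2 = 144400 ≡ 581 (mod 851)
425 = 256 + 128 + 32 + 8 + 1 in binary powers of 2.
So 8^425 ≡ 581 · 380 · 417 · 602 · 8 ≡ 541 (mod 851).
Squaring chain: 541; never reaches −1, so base 8 is a Miller–Rabin witness that 851 is composite.

541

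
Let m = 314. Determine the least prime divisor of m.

2

314 is even: 2 divides it.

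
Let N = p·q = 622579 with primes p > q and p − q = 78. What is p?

Since p = q + 78, we have 622579 = q(q + 78), so q² + 78q − 622579 = 0.
Discriminant: 78² + 4·622579 = 6084 + 2490316 = 2496400; √2496400 = 1580.
q = (−78 + 1580)/2 = 751, and p = q + 78 = 829.
Check: 751 · 829 = 622579.

829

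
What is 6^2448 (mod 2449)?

1365

6^1 ≡ 6 (mod 2449)
6^2 ≡ 6^2 = 36 ≡ 36 (mod 2449)
6^4 ≡ 36^2 = 1296 ≡ 1296 (mod 2449)
6^8 ≡ 1296^2 = 1679616 ≡ 2051 (mod 2449)
6^16 ≡ 2051^2 = 4206601 ≡ 1668 (mod 2449)
6^32 ≡ 1668^2 = 2782224 ≡ 160 (mod 2449)
6^64 ≡ 160^2 = 25600 ≡ 1110 (mod 2449)
6^128 ≡ 1110^2 = 1232100 ≡ 253 (mod 2449)
6^256 ≡ 253^2 = 64009 ≡ 335 (mod 2449)
6^512 ≡ 335^2 = 112225 ≡ 2020 (mod 2449)
6^1024 ≡ 2020^2 = 4080400 ≡ 366 (mod 2449)
6^2048 ≡ 366^2 = 133956 ≡ 1710 (mod 2449)
2448 = 2048 + 256 + 128 + 16 in binary powers of 2.
So 6^2448 ≡ 1710 · 335 · 253 · 1668 ≡ 1365 (mod 2449).
Since 1365 ≠ 1, base 6 is a Fermat witness: 2449 is composite.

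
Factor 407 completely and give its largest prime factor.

37

407 = 11 · 37
37 is prime.
So 407 = 11 · 37; the largest prime factor is 37.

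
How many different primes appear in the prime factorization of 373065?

373065 = 3 · 124355
124355 = 5 · 24871
24871 = 7 · 3553
3553 = 11 · 323
323 = 17 · 19
373065 = 3 · 5 · 7 · 11 · 17 · 19, which has 6 distinct prime factors.

6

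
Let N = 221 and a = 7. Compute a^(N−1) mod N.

217

7^1 ≡ 7 (mod 221)
7^2 ≡ 7^2 = 49 ≡ 49 (mod 221)
7^4 ≡ 49^2 = 2401 ≡ 191 (mod 221)
7^8 ≡ 191^2 = 36481 ≡ 16 (mod 221)
7^16 ≡ 16^2 = 256 ≡ 35 (mod 221)
7^32 ≡ 35^2 = 1225 ≡ 120 (mod 221)
7^64 ≡ 120^2 = 14400 ≡ 35 (mod 221)
7^128 ≡ 35^2 = 1225 ≡ 120 (mod 221)
220 = 128 + 64 + 16 + 8 + 4 in binary powers of 2.
So 7^220 ≡ 120 · 35 · 35 · 16 · 191 ≡ 217 (mod 221).
Since 217 ≠ 1, base 7 is a Fermat witness: 221 is composite.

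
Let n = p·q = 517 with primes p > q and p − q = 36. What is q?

11

Since p = q + 36, we have 517 = q(q + 36), so q² + 36q − 517 = 0.
Discriminant: 36² + 4·517 = 1296 + 2068 = 3364; √3364 = 58.
q = (−36 + 58)/2 = 11, and p = q + 36 = 47.
Check: 11 · 47 = 517.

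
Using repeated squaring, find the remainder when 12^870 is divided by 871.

12^1 ≡ 12 (mod 871)
12^2 ≡ 12^2 = 144 ≡ 144 (mod 871)
12^4 ≡ 144^2 = 20736 ≡ 703 (mod 871)
12^8 ≡ 703^2 = 494209 ≡ 352 (mod 871)
12^16 ≡ 352^2 = 123904 ≡ 222 (mod 871)
12^32 ≡ 222^2 = 49284 ≡ 508 (mod 871)
12^64 ≡ 508^2 = 258064 ≡ 248 (mod 871)
12^128 ≡ 248^2 = 61504 ≡ 534 (mod 871)
12^256 ≡ 534^2 = 285156 ≡ 339 (mod 871)
12^512 ≡ 339^2 = 114921 ≡ 820 (mod 871)
870 = 512 + 256 + 64 + 32 + 4 + 2 in binary powers of 2.
So 12^870 ≡ 820 · 339 · 248 · 508 · 703 · 144 ≡ 92 (mod 871).
Since 92 ≠ 1, base 12 is a Fermat witness: 871 is composite.

92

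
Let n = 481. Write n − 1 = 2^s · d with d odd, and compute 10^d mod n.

481 − 1 = 480 = 2^5 · 15, so d = 15.
10^1 ≡ 10 (mod 481)
10^2 ≡ 10^2 = 100 ≡ 100 (mod 481)
10^4 ≡ 100^2 = 10000 ≡ 380 (mod 481)
10^8 ≡ 380^2 = 144400 ≡ 100 (mod 481)
15 = 8 + 4 + 2 + 1 in binary powers of 2.
So 10^15 ≡ 100 · 380 · 100 · 10 ≡ 38 (mod 481).
Squaring chain: 38 → 1 → 1 → 1 → 1; never reaches −1, so base 10 is a Miller–Rabin witness that 481 is composite.

38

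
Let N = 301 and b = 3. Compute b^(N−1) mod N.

3^1 ≡ 3 (mod 301)
3^2 ≡ 3^2 = 9 ≡ 9 (mod 301)
3^4 ≡ 9^2 = 81 ≡ 81 (mod 301)
3^8 ≡ 81^2 = 6561 ≡ 240 (mod 301)
3^16 ≡ 240^2 = 57600 ≡ 109 (mod 301)
3^32 ≡ 109^2 = 11881 ≡ 142 (mod 301)
3^64 ≡ 142^2 = 20164 ≡ 298 (mod 301)
3^128 ≡ 298^2 = 88804 ≡ 9 (mod 301)
3^256 ≡ 9^2 = 81 ≡ 81 (mod 301)
300 = 256 + 32 + 8 + 4 in binary powers of 2.
So 3^300 ≡ 81 · 142 · 240 · 81 ≡ 127 (mod 301).
Since 127 ≠ 1, base 3 is a Fermat witness: 301 is composite.

127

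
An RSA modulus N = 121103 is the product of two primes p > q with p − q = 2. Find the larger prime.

Since p = q + 2, we have 121103 = q(q + 2), so q² + 2q − 121103 = 0.
Discriminant: 2² + 4·121103 = 4 + 484412 = 484416; √484416 = 696.
q = (−2 + 696)/2 = 347, and p = q + 2 = 349.
Check: 347 · 349 = 121103.

349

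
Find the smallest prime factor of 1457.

1457 is odd.
Digit sum 17, not divisible by 3.
Ends in 7: not divisible by 5.
7: 1457 = 7·208 + 1
11: 1457 = 11·132 + 5
13: 1457 = 13·112 + 1
17: 1457 = 17·85 + 12
19: 1457 = 19·76 + 13
23: 1457 = 23·63 + 8
29: 1457 = 29·50 + 7
31: 1457 = 31·47

31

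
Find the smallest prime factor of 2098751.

2098751 is odd.
Digit sum 32, not divisible by 3.
Ends in 1: not divisible by 5.
7: 2098751 = 7·299821 + 4
11: 2098751 = 11·190795 + 6
13: 2098751 = 13·161442 + 5
17: 2098751 = 17·123455 + 16
19: 2098751 = 19·110460 + 11
23: 2098751 = 23·91250 + 1
29: 2098751 = 29·72370 + 21
31: 2098751 = 31·67701 + 20
37: 2098751 = 37·56723

37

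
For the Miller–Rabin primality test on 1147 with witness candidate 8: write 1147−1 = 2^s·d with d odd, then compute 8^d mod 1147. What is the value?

450

1147 − 1 = 1146 = 2^1 · 573, so d = 573.
8^1 ≡ 8 (mod 1147)
8^2 ≡ 8^2 = 64 ≡ 64 (mod 1147)
8^4 ≡ 64^2 = 4096 ≡ 655 (mod 1147)
8^8 ≡ 655^2 = 429025 ≡ 47 (mod 1147)
8^16 ≡ 47^2 = 2209 ≡ 1062 (mod 1147)
8^32 ≡ 1062^2 = 1127844 ≡ 343 (mod 1147)
8^64 ≡ 343^2 = 117649 ≡ 655 (mod 1147)
8^128 ≡ 655^2 = 429025 ≡ 47 (mod 1147)
8^256 ≡ 47^2 = 2209 ≡ 1062 (mod 1147)
8^512 ≡ 1062^2 = 1127844 ≡ 343 (mod 1147)
573 = 512 + 32 + 16 + 8 + 4 + 1 in binary powers of 2.
So 8^573 ≡ 343 · 343 · 1062 · 47 · 655 · 8 ≡ 450 (mod 1147).
Squaring chain: 450; never reaches −1, so base 8 is a Miller–Rabin witness that 1147 is composite.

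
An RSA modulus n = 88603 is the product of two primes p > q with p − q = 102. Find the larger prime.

353

Since p = q + 102, we have 88603 = q(q + 102), so q² + 102q − 88603 = 0.
Discriminant: 102² + 4·88603 = 10404 + 354412 = 364816; √364816 = 604.
q = (−102 + 604)/2 = 251, and p = q + 102 = 353.
Check: 251 · 353 = 88603.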